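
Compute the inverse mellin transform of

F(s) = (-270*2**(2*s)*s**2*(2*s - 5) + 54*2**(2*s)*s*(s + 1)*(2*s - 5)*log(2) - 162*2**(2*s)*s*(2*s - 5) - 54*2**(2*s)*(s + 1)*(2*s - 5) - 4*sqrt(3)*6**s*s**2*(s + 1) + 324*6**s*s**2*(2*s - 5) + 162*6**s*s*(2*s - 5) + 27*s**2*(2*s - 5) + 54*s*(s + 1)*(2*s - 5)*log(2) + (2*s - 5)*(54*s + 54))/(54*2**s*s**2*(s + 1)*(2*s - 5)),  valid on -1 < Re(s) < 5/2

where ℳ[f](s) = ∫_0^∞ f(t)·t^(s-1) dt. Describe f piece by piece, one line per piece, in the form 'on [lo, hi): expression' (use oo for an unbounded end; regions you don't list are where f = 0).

on [0, 1/2): t
on [1/2, 2): log(t)
on [2, 3): t + 3
on [3, oo): t**(-5/2)

along the cuts 1/2, 2, 3, ℳ[f](s) splits into 4 integrals
between 0 and 1/2 the integrand is t·t^(s-1)
the [1/2, 2) slice contributes ∫ log(t)·t^(s-1) dt
∫ (t + 3)·t^(s-1) over [2, 3)
on [3, ∞) integrate f = t**(-5/2) against the kernel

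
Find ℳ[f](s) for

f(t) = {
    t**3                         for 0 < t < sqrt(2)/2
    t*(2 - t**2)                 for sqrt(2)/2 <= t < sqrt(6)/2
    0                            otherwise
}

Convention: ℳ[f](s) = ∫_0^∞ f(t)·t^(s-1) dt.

peel off the shared t-power: t**2 on [0, sqrt(2)/2); 2 - t**2 on [sqrt(2)/2, sqrt(6)/2)
reversing the power substitution: t on [0, 1/2); 2 - t on [1/2, 3/2)
decompose at sqrt(2)/2; ℳ[f](s) sums the 2 pieces' integrals
segment 0 to sqrt(2)/2 holds t**3; add its integral
on [sqrt(2)/2, sqrt(6)/2): add ∫ t*(2 - t**2)·t^(s-1) dt

2**(-s/2 - 3/2)*(3**(s/2 + 1/2)*(s + 1) + 8*3**(s/2 + 1/2) - 2*s - 10)/((s + 1)*(s + 3))
  Re(s) > -3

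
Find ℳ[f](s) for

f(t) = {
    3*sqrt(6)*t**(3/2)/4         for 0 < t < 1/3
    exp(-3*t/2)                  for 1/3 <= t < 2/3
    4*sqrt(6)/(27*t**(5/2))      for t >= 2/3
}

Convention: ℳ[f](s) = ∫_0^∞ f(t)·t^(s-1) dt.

remove the common scale on t first: t**(3/2) on [0, 1/2); exp(-t) on [1/2, 1); t**(-5/2) on [1, ∞)
slice at 1/3, 2/3, transform all 3 pieces, and sum them
segment [0, 1/3) carries 3*sqrt(6)*t**(3/2)/4; integrate it
over [1/3, 2/3), the kernel integral of exp(-3*t/2) enters the sum
on [2/3, ∞) integrate f = 4*sqrt(6)/(27*t**(5/2)) against the kernel

(2*2**s*(2*s - 5)*(2*s + 3)*uppergamma(s, 1/2) - 2*2**s*(2*s - 5)*(2*s + 3)*uppergamma(s, 1) - 4*2**s*(2*s + 3) + sqrt(2)*(2*s - 5))/(2*3**s*(2*s - 5)*(2*s + 3))
  -3/2 < Re(s) < 5/2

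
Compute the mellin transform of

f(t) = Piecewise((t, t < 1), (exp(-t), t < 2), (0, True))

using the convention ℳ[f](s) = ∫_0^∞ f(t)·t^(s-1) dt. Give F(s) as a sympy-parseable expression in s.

decompose at 1; ℳ[f](s) sums the 2 pieces' integrals
on [0, 1): add ∫ t·t^(s-1) dt
[1, 2) adds the kernel integral of exp(-t)

((s + 1)*uppergamma(s, 1) - (s + 1)*uppergamma(s, 2) + 1)/(s + 1)
  Re(s) > -1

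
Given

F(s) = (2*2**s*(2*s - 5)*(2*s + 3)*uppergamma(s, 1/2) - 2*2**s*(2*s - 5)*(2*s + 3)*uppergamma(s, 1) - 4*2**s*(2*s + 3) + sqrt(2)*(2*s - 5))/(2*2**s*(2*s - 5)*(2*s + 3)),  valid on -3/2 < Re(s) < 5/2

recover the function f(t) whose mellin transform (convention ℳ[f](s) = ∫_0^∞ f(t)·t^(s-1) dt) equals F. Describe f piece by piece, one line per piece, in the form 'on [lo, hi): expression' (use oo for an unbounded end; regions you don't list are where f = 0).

on [0, 1/2): t**(3/2)
on [1/2, 1): exp(-t)
on [1, oo): t**(-5/2)

linearity at 1/2, 1 turns ℳ[f](s) into 3 summed integrals
∫ t**(3/2)·t^(s-1) over [0, 1/2)
segment [1/2, 1) carries exp(-t); integrate it
∫ t**(-5/2)·t^(s-1) over [1, ∞)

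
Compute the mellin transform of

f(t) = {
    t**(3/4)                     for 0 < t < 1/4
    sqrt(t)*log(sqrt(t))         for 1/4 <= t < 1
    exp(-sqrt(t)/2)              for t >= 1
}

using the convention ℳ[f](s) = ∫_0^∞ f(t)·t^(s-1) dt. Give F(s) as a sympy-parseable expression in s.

remove the power substitution first: t**(3/2) on [0, 1/2); t*log(t) on [1/2, 1); exp(-t/2) on [1, ∞)
breakpoints 1/4, 1: one integral from each of the 3 segments
over [0, 1/4), the kernel integral of t**(3/4) enters the sum
segment 1/4 to 1 holds sqrt(t)*log(sqrt(t)); add its integral
for t in [1, ∞): the term is ∫ exp(-sqrt(t)/2)·t^(s-1)

(2*2**(4*s)*(4*s + 3)*(4*s**2 + 4*s + 1)*uppergamma(2*s, 1/2) - 2*2**(2*s)*(4*s + 3) + s*(4*s + 3)*log(4) + 4*s + (4*s + 3)*log(2) + sqrt(2)*(4*s**2 + 4*s + 1) + 3)/(4**s*(4*s + 3)*(4*s**2 + 4*s + 1))
  Re(s) > -3/4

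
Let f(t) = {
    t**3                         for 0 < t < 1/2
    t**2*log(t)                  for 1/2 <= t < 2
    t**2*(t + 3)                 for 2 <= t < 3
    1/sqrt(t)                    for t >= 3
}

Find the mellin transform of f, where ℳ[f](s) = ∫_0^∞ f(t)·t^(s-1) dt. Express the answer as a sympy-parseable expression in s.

(480*2**(2*s)*(1 - 2*s)*(s + 2)**2 + 96*2**(2*s)*(s + 2)*(s + 3)*(2*s - 1)*log(2) - 288*2**(2*s)*(s + 2)*(2*s - 1) - 96*2**(2*s)*(s + 3)*(2*s - 1) - 16*sqrt(3)*6**s*(s + 2)**2*(s + 3) + 1296*6**s*(s + 2)**2*(2*s - 1) + 648*6**s*(s + 2)*(2*s - 1) + 3*(s + 2)**2*(2*s - 1) + 6*(s + 2)*(s + 3)*(2*s - 1)*log(2) + 6*(s + 3)*(2*s - 1))/(24*2**s*(s + 2)**2*(s + 3)*(2*s - 1))
  -3 < Re(s) < 1/2

back out the shared t-power: t on [0, 1/2); log(t) on [1/2, 2); t + 3 on [2, 3); …
breakpoints 1/2, 2, 3: one integral from each of the 4 segments
on [0, 1/2) integrate f = t**3 against the kernel
the [1/2, 2) slice contributes ∫ t**2*log(t)·t^(s-1) dt
on [2, 3) integrate f = t**2*(t + 3) against the kernel
piece [3, ∞): integrate 1/sqrt(t) against the kernel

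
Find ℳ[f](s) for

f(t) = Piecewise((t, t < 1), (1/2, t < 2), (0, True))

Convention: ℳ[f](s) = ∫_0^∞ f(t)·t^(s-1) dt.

treat the 2 regions marked off by 1 separately and sum
∫ t·t^(s-1) over [0, 1)
piece [1, 2): integrate 1/2 against the kernel

(2**s*(s + 1) + s - 1)/(2*s*(s + 1))
  Re(s) > -1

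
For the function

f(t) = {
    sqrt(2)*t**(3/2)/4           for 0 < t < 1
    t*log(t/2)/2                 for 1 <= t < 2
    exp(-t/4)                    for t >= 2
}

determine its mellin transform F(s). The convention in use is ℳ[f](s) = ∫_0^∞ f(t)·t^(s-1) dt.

(2*2**(2*s)*(2*s + 3)*(s**2 + 2*s + 1)*uppergamma(s, 1/2) - 2*2**s*(2*s + 3) + s*(2*s + 3)*log(2) + 2*s + (2*s + 3)*log(2) + sqrt(2)*(s**2 + 2*s + 1) + 3)/(2*(2*s + 3)*(s**2 + 2*s + 1))
  Re(s) > -3/2

the common scale on t comes off first: t**(3/2) on [0, 1/2); t*log(t) on [1/2, 1); exp(-t/2) on [1, ∞)
decompose at 1, 2; ℳ[f](s) sums the 3 pieces' integrals
segment [0, 1) carries sqrt(2)*t**(3/2)/4; integrate it
∫ t*log(t/2)/2·t^(s-1) over [1, 2)
piece [2, ∞): integrate exp(-t/4) against the kernel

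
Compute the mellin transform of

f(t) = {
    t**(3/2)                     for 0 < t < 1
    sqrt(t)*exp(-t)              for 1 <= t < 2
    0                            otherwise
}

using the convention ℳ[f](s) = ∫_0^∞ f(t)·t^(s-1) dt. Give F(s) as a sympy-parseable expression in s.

((2*s + 3)*uppergamma(s + 1/2, 1) - (2*s + 3)*uppergamma(s + 1/2, 2) + 2)/(2*s + 3)
  Re(s) > -3/2

the shared t-power comes off first: t on [0, 1); exp(-t) on [1, 2)
breakpoints 1: one integral from each of the 2 segments
for t in [0, 1): the term is ∫ t**(3/2)·t^(s-1)
on [1, 2) integrate f = sqrt(t)*exp(-t) against the kernel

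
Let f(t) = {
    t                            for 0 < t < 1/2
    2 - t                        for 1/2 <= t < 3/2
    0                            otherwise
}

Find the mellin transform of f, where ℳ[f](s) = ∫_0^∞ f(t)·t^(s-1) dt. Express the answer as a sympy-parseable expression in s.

integrate the 2 segments split at 1/2, then add the results
segment 0 to 1/2 holds t; add its integral
between 1/2 and 3/2 the integrand is (2 - t)·t^(s-1)

(3**s*s + 4*3**s - 2*s - 4)/(2*2**s*s*(s + 1))
  Re(s) > -1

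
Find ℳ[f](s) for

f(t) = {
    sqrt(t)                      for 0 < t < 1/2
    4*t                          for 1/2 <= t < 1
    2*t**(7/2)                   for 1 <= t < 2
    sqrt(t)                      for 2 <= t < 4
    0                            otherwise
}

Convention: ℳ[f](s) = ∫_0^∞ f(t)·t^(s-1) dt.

decompose at 1/2, 1, 2; ℳ[f](s) sums the 4 pieces' integrals
∫ sqrt(t)·t^(s-1) over [0, 1/2)
over [1/2, 1), the kernel integral of 4*t enters the sum
between 1 and 2 the integrand is 2*t**(7/2)·t^(s-1)
on [2, 4): add ∫ sqrt(t)·t^(s-1) dt

(2**(1/2 - s)*(s + 1)*(2*s + 7) - 2**(1 - s)*(2*s + 1)*(2*s + 7) - 2**(s + 3/2)*(s + 1)*(2*s + 7) + 2**(s + 11/2)*(s + 1)*(2*s + 1) + 2**(2*s + 2)*(s + 1)*(2*s + 7) - 4*(s + 1)*(2*s + 1) + 4*(2*s + 1)*(2*s + 7))/((s + 1)*(2*s + 1)*(2*s + 7))
  Re(s) > -1/2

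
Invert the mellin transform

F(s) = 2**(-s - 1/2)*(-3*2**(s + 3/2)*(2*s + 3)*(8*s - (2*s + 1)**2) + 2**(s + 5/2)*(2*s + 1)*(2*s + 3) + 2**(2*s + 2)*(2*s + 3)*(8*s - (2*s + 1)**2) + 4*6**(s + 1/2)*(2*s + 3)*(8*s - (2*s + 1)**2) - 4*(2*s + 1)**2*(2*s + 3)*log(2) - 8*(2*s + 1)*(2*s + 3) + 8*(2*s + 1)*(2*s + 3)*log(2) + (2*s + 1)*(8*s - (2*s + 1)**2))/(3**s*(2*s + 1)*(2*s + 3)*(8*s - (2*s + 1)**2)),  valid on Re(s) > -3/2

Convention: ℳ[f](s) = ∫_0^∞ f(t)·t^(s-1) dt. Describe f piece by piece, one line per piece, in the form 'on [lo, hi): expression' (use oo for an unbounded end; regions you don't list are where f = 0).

on [0, 1/6): 3*sqrt(3)*t**(3/2)
on [1/6, 1/3): sqrt(3)*log(3*t)/(3*sqrt(t))
on [1/3, 2/3): 3*sqrt(3)*sqrt(t)
on [2/3, 1): 2*sqrt(3)*sqrt(t)

remove the common scale on t first: t**(3/2) on [0, 1/2); log(t)/sqrt(t) on [1/2, 1); 3*sqrt(t) on [1, 2); …
peel off the shared t-power: t on [0, 1/2); log(t)/t on [1/2, 1); 3 on [1, 2); …
treat the 4 regions marked off by 1/6, 1/3, 2/3 separately and sum
between 0 and 1/6 the integrand is 3*sqrt(3)*t**(3/2)·t^(s-1)
on [1/6, 1/3): add ∫ sqrt(3)*log(3*t)/(3*sqrt(t))·t^(s-1) dt
piece [1/3, 2/3): integrate 3*sqrt(3)*sqrt(t) against the kernel
for t in [2/3, 1): the term is ∫ 2*sqrt(3)*sqrt(t)·t^(s-1)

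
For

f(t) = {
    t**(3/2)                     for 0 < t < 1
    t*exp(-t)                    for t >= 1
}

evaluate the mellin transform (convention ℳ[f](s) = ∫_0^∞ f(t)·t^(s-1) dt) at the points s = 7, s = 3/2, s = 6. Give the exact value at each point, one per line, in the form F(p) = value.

reversing the shared t-power: t**(5/2) on [0, 1); t**2*exp(-t) on [1, ∞)
back out the shared t-power: sqrt(t) on [0, 1); exp(-t) on [1, ∞)
summing 2 kernel integrals split by 1 yields ℳ[f](s)
segment 0 to 1 holds t**(3/2); add its integral
the [1, ∞) slice contributes ∫ t*exp(-t)·t^(s-1) dt

F(7) = 2/17 + 13700*exp(-1)
F(3/2) = (E*(9*sqrt(pi)*erfc(1) + 4) + 30)*exp(-1)/12
F(6) = 2/15 + 1957*exp(-1)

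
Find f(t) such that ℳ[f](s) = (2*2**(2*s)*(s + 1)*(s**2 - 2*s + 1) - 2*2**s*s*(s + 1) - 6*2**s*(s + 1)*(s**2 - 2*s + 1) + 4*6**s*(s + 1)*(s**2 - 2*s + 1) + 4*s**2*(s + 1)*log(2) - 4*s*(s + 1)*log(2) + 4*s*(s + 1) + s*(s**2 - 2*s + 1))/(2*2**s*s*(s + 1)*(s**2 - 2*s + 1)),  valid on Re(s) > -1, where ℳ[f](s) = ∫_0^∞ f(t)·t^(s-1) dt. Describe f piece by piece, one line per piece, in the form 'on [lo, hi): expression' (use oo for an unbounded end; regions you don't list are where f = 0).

slice at 1/2, 1, 2, transform all 4 pieces, and sum them
for t in [0, 1/2): the term is ∫ t·t^(s-1)
over [1/2, 1), the kernel integral of log(t)/t enters the sum
∫ 3·t^(s-1) over [1, 2)
on [2, 3): add ∫ 2·t^(s-1) dt

on [0, 1/2): t
on [1/2, 1): log(t)/t
on [1, 2): 3
on [2, 3): 2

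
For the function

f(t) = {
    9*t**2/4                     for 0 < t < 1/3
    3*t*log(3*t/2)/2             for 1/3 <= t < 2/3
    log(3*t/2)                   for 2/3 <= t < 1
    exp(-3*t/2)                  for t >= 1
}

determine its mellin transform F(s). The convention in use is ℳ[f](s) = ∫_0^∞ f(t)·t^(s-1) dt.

(4*2**s*s**2*(s + 2)*(s**2 + 2*s + 1)*uppergamma(s, 3/2) - 4*2**s*s**2*(s + 2) + 4*2**s*(s + 2)*(s**2 + 2*s + 1) + 3**s*s*(s + 2)*(-4*log(2) + 4*log(3))*(s**2 + 2*s + 1) - 4*3**s*(s + 2)*(s**2 + 2*s + 1) + s**3*(s + 2)*log(4) + s**2*(s + 2)*log(4) + 2*s**2*(s + 2) + s**2*(s**2 + 2*s + 1))/(4*3**s*s**2*(s + 2)*(s**2 + 2*s + 1))
  Re(s) > -2

undo the common scale on t: t**2 on [0, 1/2); t*log(t) on [1/2, 1); log(t) on [1, 3/2); …
split f at 1/3, 2/3, 1: ℳ[f](s) collects 4 kernel integrals
∫ 9*t**2/4·t^(s-1) over [0, 1/3)
piece [1/3, 2/3): integrate 3*t*log(3*t/2)/2 against the kernel
between 2/3 and 1 the integrand is log(3*t/2)·t^(s-1)
∫ over [1, ∞) of exp(-3*t/2)·t^(s-1) joins the sum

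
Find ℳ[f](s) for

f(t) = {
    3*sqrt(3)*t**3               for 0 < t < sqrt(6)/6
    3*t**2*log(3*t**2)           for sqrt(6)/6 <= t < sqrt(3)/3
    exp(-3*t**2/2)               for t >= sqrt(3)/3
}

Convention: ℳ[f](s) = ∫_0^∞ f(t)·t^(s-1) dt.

(-2*2**(s/2)*(s + 3) + 2*2**s*(s + 3)*(s**2/4 + s + 1)*uppergamma(s/2, 1/2) + s*(s + 3)*log(2)/2 + s + (s + 3)*log(2) + sqrt(2)*(s**2/4 + s + 1) + 3)/(4*6**(s/2)*(s + 3)*(s**2/4 + s + 1))
  Re(s) > -3

invert the power substitution to get 3*sqrt(3)*t**(3/2) on [0, 1/6); 3*t*log(3*t) on [1/6, 1/3); exp(-3*t/2) on [1/3, ∞)
strip the common scale on t: t**(3/2) on [0, 1/2); t*log(t) on [1/2, 1); exp(-t/2) on [1, ∞)
along the cuts sqrt(6)/6, sqrt(3)/3, ℳ[f](s) splits into 3 integrals
over [0, sqrt(6)/6), the kernel integral of 3*sqrt(3)*t**3 enters the sum
∫ over [sqrt(6)/6, sqrt(3)/3) of 3*t**2*log(3*t**2)·t^(s-1) joins the sum
over [sqrt(3)/3, ∞), the kernel integral of exp(-3*t**2/2) enters the sum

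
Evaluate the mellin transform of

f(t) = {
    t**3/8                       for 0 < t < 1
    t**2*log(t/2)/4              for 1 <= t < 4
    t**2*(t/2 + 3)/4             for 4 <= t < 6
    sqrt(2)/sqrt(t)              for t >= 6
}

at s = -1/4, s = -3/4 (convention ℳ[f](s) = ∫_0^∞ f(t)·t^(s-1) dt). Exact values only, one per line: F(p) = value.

F(-1/4) = -2984*sqrt(2)/539 + log(2)/7 + 137/1078 + 2*2**(3/4)*3**(1/4)/9 + 8*sqrt(2)*log(2)/7 + 324*6**(3/4)/77
F(-3/4) = -884*sqrt(2)/225 + 2*2**(1/4)*3**(3/4)/45 + log(2)/5 + 97/450 + 4*sqrt(2)*log(2)/5 + 28*6**(1/4)/5

invert the common scale on t to get t**3 on [0, 1/2); t**2*log(t) on [1/2, 2); t**2*(t + 3) on [2, 3); …
remove the shared t-power first: t on [0, 1/2); log(t) on [1/2, 2); t + 3 on [2, 3); …
summing 4 kernel integrals split by 1, 4, 6 yields ℳ[f](s)
for t in [0, 1): the term is ∫ t**3/8·t^(s-1)
on [1, 4) integrate f = t**2*log(t/2)/4 against the kernel
∫ over [4, 6) of t**2*(t/2 + 3)/4·t^(s-1) joins the sum
[6, ∞) adds the kernel integral of sqrt(2)/sqrt(t)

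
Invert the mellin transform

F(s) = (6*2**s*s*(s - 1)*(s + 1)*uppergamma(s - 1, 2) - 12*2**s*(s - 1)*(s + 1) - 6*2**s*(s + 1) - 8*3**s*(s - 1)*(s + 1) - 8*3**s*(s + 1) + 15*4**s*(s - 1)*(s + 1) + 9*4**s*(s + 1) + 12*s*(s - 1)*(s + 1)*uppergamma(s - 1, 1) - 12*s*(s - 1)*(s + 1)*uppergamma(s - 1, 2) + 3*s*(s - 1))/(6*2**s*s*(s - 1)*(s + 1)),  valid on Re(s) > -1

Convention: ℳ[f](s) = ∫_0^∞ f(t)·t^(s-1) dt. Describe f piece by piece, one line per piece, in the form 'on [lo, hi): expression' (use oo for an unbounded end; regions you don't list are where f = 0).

on [0, 1/2): t
on [1/2, 1): exp(-2*t)/t
on [1, 3/2): (t + 1)/t
on [3/2, 2): (t + 3)/t
on [2, oo): exp(-t)/t

peel off the shared t-power: t**2 on [0, 1/2); exp(-2*t) on [1/2, 1); t + 1 on [1, 3/2); …
f breaks at 1/2, 1, 3/2, 2 into 5 integrals to sum
∫ over [0, 1/2) of t·t^(s-1) joins the sum
for t in [1/2, 1): the term is ∫ exp(-2*t)/t·t^(s-1)
[1, 3/2) adds the kernel integral of (t + 1)/t
segment 3/2 to 2 holds (t + 3)/t; add its integral
the [2, ∞) slice contributes ∫ exp(-t)/t·t^(s-1) dt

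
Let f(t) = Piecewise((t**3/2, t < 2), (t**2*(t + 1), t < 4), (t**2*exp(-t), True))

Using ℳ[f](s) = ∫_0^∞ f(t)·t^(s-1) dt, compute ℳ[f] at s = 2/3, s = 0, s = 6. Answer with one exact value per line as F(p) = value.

F(2/3) = -57*2**(2/3)/22 + uppergamma(8/3, 4) + 516*2**(1/3)/11
F(0) = 5*exp(-4) + 26
F(6) = 261104*exp(-4) + 111776/3

reversing the shared t-power: t/2 on [0, 2); t + 1 on [2, 4); exp(-t) on [4, ∞)
strip the common scale on t: t on [0, 1); 2*t + 1 on [1, 2); exp(-2*t) on [2, ∞)
treat the 3 regions marked off by 2, 4 separately and sum
segment [0, 2) carries t**3/2; integrate it
[2, 4) adds the kernel integral of t**2*(t + 1)
the [4, ∞) slice contributes ∫ t**2*exp(-t)·t^(s-1) dt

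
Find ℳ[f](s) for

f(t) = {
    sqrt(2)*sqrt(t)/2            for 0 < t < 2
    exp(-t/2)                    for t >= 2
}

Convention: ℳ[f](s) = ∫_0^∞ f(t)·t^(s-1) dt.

2**s*((2*s + 1)*uppergamma(s, 1) + 2)/(2*s + 1)
  Re(s) > -1/2

back out the common scale on t: sqrt(t) on [0, 1); exp(-t) on [1, ∞)
linearity at 2 turns ℳ[f](s) into 2 summed integrals
the [0, 2) slice contributes ∫ sqrt(2)*sqrt(t)/2·t^(s-1) dt
between 2 and ∞ the integrand is exp(-t/2)·t^(s-1)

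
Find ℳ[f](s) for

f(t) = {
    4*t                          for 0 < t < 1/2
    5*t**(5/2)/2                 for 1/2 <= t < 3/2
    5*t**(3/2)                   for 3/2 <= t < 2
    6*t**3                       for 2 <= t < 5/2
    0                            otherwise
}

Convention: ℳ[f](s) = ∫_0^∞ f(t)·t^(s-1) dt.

summing 4 kernel integrals split by 1/2, 3/2, 2 yields ℳ[f](s)
on [0, 1/2) integrate f = 4*t against the kernel
piece [1/2, 3/2): integrate 5*t**(5/2)/2 against the kernel
between 3/2 and 2 the integrand is 5*t**(3/2)·t^(s-1)
∫ 6*t**3·t^(s-1) over [2, 5/2)

(-384*2**s*(s + 1)*(2*s + 3)*(2*s + 5) - 60*2**(1/2 - s)*3**(s + 1/2)*(s + 1)*(s + 3)*(2*s + 5) - 5*2**(1/2 - s)*(s + 1)*(s + 3)*(2*s + 3) + 160*2**(s + 1/2)*(s + 1)*(s + 3)*(2*s + 5) + 90*(3/2)**(s + 1/2)*(s + 1)*(s + 3)*(2*s + 3) + 750*5**s*(s + 1)*(2*s + 3)*(2*s + 5)/2**s + 16*(s + 3)*(2*s + 3)*(2*s + 5)/2**s)/(8*(s + 1)*(s + 3)*(2*s + 3)*(2*s + 5))
  Re(s) > -1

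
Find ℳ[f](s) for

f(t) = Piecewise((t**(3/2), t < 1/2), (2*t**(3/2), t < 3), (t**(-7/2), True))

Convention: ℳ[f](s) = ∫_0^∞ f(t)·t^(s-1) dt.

the shared t-power comes off first: t on [0, 1/2); 2*t on [1/2, 3); t**(-4) on [3, ∞)
f breaks at 1/2, 3 into 3 integrals to sum
piece [0, 1/2): integrate t**(3/2) against the kernel
∫ over [1/2, 3) of 2*t**(3/2)·t^(s-1) joins the sum
segment 3 to ∞ holds t**(-7/2); add its integral

2**(-s - 1/2)*(6**(s + 1/2)*(-4*s - 6)/81 + 6**(s + 5/2)*(54*s - 189)/81 - 2*s + 7)/((2*s - 7)*(2*s + 3))
  -3/2 < Re(s) < 7/2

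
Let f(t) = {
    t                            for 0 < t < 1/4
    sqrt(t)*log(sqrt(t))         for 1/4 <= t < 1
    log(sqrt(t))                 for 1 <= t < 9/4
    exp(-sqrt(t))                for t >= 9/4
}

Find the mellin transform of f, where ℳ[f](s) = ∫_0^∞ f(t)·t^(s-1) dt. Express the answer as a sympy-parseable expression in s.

strip the power substitution: t**2 on [0, 1/2); t*log(t) on [1/2, 1); log(t) on [1, 3/2); …
breakpoints 1/4, 1, 9/4: one integral from each of the 4 segments
the [0, 1/4) slice contributes ∫ t·t^(s-1) dt
on [1/4, 1): add ∫ sqrt(t)*log(sqrt(t))·t^(s-1) dt
[1, 9/4) adds the kernel integral of log(sqrt(t))
on [9/4, ∞) integrate f = exp(-sqrt(t)) against the kernel

(8*2**(2*s)*s**2*(s + 1)*(4*s**2 + 4*s + 1)*uppergamma(2*s, 3/2) - 8*2**(2*s)*s**2*(s + 1) + 2*2**(2*s)*(s + 1)*(4*s**2 + 4*s + 1) + 9**s*s*(s + 1)*(-4*log(2) + 4*log(3))*(4*s**2 + 4*s + 1) - 2*9**s*(s + 1)*(4*s**2 + 4*s + 1) + 8*s**3*(s + 1)*log(2) + 4*s**2*(s + 1)*log(2) + 4*s**2*(s + 1) + s**2*(4*s**2 + 4*s + 1))/(4*2**(2*s)*s**2*(s + 1)*(4*s**2 + 4*s + 1))
  Re(s) > -1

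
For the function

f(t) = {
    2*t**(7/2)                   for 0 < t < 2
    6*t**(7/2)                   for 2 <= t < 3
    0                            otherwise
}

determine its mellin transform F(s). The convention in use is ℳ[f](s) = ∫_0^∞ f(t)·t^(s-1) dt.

4*(-2**(s + 9/2) + 3**(s + 9/2))/(2*s + 7)
  Re(s) > -7/2

f breaks at 2 into 2 integrals to sum
[0, 2) adds the kernel integral of 2*t**(7/2)
over [2, 3), the kernel integral of 6*t**(7/2) enters the sum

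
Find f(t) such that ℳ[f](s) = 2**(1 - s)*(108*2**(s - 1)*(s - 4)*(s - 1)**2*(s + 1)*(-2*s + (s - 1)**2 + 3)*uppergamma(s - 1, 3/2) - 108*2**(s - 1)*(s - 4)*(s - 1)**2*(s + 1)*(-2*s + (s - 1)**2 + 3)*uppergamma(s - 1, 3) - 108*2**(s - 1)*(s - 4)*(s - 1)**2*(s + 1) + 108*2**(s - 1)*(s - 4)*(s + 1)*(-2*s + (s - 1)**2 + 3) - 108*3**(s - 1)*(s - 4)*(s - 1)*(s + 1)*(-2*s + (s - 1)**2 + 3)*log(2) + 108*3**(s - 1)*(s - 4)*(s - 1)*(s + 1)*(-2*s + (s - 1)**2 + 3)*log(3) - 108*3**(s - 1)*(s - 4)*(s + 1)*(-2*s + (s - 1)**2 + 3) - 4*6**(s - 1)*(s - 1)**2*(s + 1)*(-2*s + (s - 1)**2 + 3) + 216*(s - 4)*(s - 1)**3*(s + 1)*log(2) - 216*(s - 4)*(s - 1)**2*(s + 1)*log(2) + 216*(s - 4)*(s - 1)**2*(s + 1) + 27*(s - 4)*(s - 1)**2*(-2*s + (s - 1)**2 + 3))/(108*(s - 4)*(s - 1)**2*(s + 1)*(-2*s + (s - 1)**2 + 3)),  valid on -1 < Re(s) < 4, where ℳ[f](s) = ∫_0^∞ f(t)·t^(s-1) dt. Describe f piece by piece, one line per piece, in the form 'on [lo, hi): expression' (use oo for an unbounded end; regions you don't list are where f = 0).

on [0, 1/2): t
on [1/2, 1): log(t)/t**2
on [1, 3/2): log(t)/t
on [3/2, 3): exp(-t)/t
on [3, oo): t**(-4)

reversing the shared t-power: t**2 on [0, 1/2); log(t)/t on [1/2, 1); log(t) on [1, 3/2); …
slice at 1/2, 1, 3/2, 3, transform all 5 pieces, and sum them
[0, 1/2) adds the kernel integral of t
[1/2, 1) adds the kernel integral of log(t)/t**2
between 1 and 3/2 the integrand is log(t)/t·t^(s-1)
between 3/2 and 3 the integrand is exp(-t)/t·t^(s-1)
on [3, ∞) integrate f = t**(-4) against the kernel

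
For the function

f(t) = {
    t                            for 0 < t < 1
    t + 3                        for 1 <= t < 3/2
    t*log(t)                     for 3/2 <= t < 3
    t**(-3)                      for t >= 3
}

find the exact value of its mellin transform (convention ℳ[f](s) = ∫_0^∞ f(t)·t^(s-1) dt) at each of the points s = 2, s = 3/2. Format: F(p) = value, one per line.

F(2) = 17/24 + 9*log(2)/8 + 63*log(3)/8
F(3/2) = -922*sqrt(3)/675 - 2 + 213*sqrt(6)/100 + log(2**(9*sqrt(6)/20)*3**(-9*sqrt(6)/20 + 18*sqrt(3)/5))

linearity at 1, 3/2, 3 turns ℳ[f](s) into 4 summed integrals
over [0, 1), the kernel integral of t enters the sum
between 1 and 3/2 the integrand is (t + 3)·t^(s-1)
over [3/2, 3), the kernel integral of t*log(t) enters the sum
the [3, ∞) slice contributes ∫ t**(-3)·t^(s-1) dt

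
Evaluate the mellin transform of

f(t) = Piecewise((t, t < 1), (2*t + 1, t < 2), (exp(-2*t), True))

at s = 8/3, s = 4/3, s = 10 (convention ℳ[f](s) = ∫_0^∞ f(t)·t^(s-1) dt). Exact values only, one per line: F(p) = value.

F(8/3) = -57/88 + 2**(1/3)*uppergamma(8/3, 4)/8 + 129*2**(2/3)/22
F(4/3) = -33/28 + 2**(2/3)*uppergamma(4/3, 4)/4 + 69*2**(1/3)/14
F(10) = 153527*exp(-4)/8 + 52203/110

the 3 pieces separated at 1, 2 each add one integral
∫ t·t^(s-1) over [0, 1)
between 1 and 2 the integrand is (2*t + 1)·t^(s-1)
[2, ∞) adds the kernel integral of exp(-2*t)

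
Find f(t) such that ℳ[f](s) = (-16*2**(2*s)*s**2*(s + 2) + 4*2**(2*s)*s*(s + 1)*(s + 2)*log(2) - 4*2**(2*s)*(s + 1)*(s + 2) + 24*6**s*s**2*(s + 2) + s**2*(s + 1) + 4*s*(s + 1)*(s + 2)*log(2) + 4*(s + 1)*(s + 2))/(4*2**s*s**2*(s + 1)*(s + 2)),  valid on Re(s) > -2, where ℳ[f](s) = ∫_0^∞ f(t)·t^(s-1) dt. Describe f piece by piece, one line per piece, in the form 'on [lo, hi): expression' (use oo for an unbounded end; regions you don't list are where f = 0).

f breaks at 1/2, 2 into 3 integrals to sum
segment [0, 1/2) carries t**2; integrate it
∫ log(t)·t^(s-1) over [1/2, 2)
the [2, 3) slice contributes ∫ 2*t·t^(s-1) dt

on [0, 1/2): t**2
on [1/2, 2): log(t)
on [2, 3): 2*t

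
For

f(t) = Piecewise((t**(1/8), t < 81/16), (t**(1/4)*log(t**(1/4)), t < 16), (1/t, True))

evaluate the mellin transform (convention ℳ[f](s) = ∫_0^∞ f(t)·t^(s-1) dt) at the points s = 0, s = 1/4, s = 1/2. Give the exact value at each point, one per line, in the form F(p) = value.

F(0) = -31/16 + log(16384/729) + 4*sqrt(6)
F(1/4) = -19/12 + log(4096*sqrt(6)/243) + 2*sqrt(6)
F(1/2) = -9*log(3)/2 - 14/9 + 9*sqrt(6)/5 + 91*log(2)/6

invert the power substitution to get t**(1/4) on [0, 9/4); sqrt(t)*log(sqrt(t)) on [9/4, 4); t**(-2) on [4, ∞)
undo the power substitution: sqrt(t) on [0, 3/2); t*log(t) on [3/2, 2); t**(-4) on [2, ∞)
summing 3 kernel integrals split by 81/16, 16 yields ℳ[f](s)
for t in [0, 81/16): the term is ∫ t**(1/8)·t^(s-1)
between 81/16 and 16 the integrand is t**(1/4)*log(t**(1/4))·t^(s-1)
∫ 1/t·t^(s-1) over [16, ∞)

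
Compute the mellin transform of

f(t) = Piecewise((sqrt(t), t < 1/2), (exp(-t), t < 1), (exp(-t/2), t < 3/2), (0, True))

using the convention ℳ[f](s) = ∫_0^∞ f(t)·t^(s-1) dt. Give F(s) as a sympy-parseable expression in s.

treat the 3 regions marked off by 1/2, 1 separately and sum
piece [0, 1/2): integrate sqrt(t) against the kernel
for t in [1/2, 1): the term is ∫ exp(-t)·t^(s-1)
on [1, 3/2): add ∫ exp(-t/2)·t^(s-1) dt

(2**s*(2*s + 1)*uppergamma(s, 1/2) - 2**s*(2*s + 1)*uppergamma(s, 1) + 4**s*(2*s + 1)*uppergamma(s, 1/2) - 4**s*(2*s + 1)*uppergamma(s, 3/4) + sqrt(2))/(2**s*(2*s + 1))
  Re(s) > -1/2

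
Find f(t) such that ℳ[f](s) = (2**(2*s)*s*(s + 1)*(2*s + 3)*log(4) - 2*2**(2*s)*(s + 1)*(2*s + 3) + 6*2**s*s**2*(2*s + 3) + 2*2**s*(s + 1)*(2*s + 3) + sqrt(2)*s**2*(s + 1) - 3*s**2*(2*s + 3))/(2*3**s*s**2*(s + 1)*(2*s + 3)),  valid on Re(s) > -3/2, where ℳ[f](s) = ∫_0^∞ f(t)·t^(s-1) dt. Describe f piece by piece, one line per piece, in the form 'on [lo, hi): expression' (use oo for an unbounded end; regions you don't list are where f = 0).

on [0, 1/3): 3*sqrt(6)*t**(3/2)/4
on [1/3, 2/3): 9*t/2
on [2/3, 4/3): log(3*t/2)

the common scale on t comes off first: t**(3/2) on [0, 1/2); 3*t on [1/2, 1); log(t) on [1, 2)
treat the 3 regions marked off by 1/3, 2/3 separately and sum
∫ 3*sqrt(6)*t**(3/2)/4·t^(s-1) over [0, 1/3)
on [1/3, 2/3): add ∫ 9*t/2·t^(s-1) dt
segment 2/3 to 4/3 holds log(3*t/2); add its integral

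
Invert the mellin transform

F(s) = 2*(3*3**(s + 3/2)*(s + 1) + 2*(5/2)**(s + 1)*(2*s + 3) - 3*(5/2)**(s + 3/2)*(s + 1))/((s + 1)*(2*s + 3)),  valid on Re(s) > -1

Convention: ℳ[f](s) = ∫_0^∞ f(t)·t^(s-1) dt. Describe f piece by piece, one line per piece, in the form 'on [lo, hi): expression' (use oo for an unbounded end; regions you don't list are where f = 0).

on [0, 5/2): 4*t
on [5/2, 3): 3*t**(3/2)

along the cuts 5/2, ℳ[f](s) splits into 2 integrals
for t in [0, 5/2): the term is ∫ 4*t·t^(s-1)
for t in [5/2, 3): the term is ∫ 3*t**(3/2)·t^(s-1)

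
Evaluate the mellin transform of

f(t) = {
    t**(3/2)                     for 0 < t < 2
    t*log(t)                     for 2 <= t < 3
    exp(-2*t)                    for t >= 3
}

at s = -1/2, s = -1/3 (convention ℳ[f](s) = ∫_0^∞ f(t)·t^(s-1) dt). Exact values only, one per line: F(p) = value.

slice at 2, 3, transform all 3 pieces, and sum them
on [0, 2): add ∫ t**(3/2)·t^(s-1) dt
for t in [2, 3): the term is ∫ t*log(t)·t^(s-1)
[3, ∞) adds the kernel integral of exp(-2*t)

F(-1/2) = -4*sqrt(3) - 2*sqrt(2)*sqrt(pi)*erfc(sqrt(6)) + 2*sqrt(3)*exp(-6)/3 + sqrt(6)*log(3**(3*sqrt(2))/2**(2*sqrt(3)))/3 + 2 + 4*sqrt(2)
F(-1/3) = -9*3**(2/3)/4 + 2**(1/3)*uppergamma(-1/3, 6) + log(3**(3*3**(2/3)/2)/2**(3*2**(2/3)/2)) + 12*2**(1/6)/7 + 9*2**(2/3)/4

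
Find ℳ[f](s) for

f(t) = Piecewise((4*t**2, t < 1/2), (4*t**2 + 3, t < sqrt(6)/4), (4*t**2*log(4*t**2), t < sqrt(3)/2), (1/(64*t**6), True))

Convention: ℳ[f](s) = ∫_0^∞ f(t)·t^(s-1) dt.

(-81*2**(s/2)*s*(s/2 - 3)*(s**2/4 + s + 1) - 162*2**(s/2)*(s/2 - 3)*(s**2/4 + s + 1) - 81*3**(s/2)*s**2*(s/2 - 3)*(s/2 + 1)*log(3)/4 + 81*3**(s/2)*s**2*(s/2 - 3)*(s/2 + 1)*log(2)/4 - 81*3**(s/2)*s*(s/2 - 3)*(s/2 + 1)*log(3)/2 + 81*3**(s/2)*s*(s/2 - 3)*(s/2 + 1)*log(2)/2 + 81*3**(s/2)*s*(s/2 - 3)*(s/2 + 1)/2 + 243*3**(s/2)*s*(s/2 - 3)*(s**2/4 + s + 1)/2 + 162*3**(s/2)*(s/2 - 3)*(s**2/4 + s + 1) + 81*6**(s/2)*s**2*(s/2 - 3)*(s/2 + 1)*log(3)/2 - 81*6**(s/2)*s*(s/2 - 3)*(s/2 + 1) + 81*6**(s/2)*s*(s/2 - 3)*(s/2 + 1)*log(3) - 6**(s/2)*s*(s/2 + 1)*(s**2/4 + s + 1))/(54*2**(3*s/2)*s*(s/2 - 3)*(s/2 + 1)*(s**2/4 + s + 1))
  -2 < Re(s) < 6

peel off the common scale on t: t**2 on [0, 1); t**2 + 3 on [1, sqrt(6)/2); t**2*log(t**2) on [sqrt(6)/2, sqrt(3)); …
invert the power substitution to get t on [0, 1); t + 3 on [1, 3/2); t*log(t) on [3/2, 3); …
linearity at 1/2, sqrt(6)/4, sqrt(3)/2 turns ℳ[f](s) into 4 summed integrals
on [0, 1/2): add ∫ 4*t**2·t^(s-1) dt
on [1/2, sqrt(6)/4): add ∫ (4*t**2 + 3)·t^(s-1) dt
segment [sqrt(6)/4, sqrt(3)/2) carries 4*t**2*log(4*t**2); integrate it
[sqrt(3)/2, ∞) adds the kernel integral of 1/(64*t**6)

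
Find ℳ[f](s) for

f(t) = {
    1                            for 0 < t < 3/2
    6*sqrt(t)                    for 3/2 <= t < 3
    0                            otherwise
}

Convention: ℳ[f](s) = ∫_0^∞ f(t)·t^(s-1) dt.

linearity at 3/2 turns ℳ[f](s) into 2 summed integrals
∫ over [0, 3/2) of 1·t^(s-1) joins the sum
on [3/2, 3): add ∫ 6*sqrt(t)·t^(s-1) dt

(12*3**(s + 1/2)*s + (3/2)**s*(2*s + 1) - 12*(3/2)**(s + 1/2)*s)/(s*(2*s + 1))
  Re(s) > 0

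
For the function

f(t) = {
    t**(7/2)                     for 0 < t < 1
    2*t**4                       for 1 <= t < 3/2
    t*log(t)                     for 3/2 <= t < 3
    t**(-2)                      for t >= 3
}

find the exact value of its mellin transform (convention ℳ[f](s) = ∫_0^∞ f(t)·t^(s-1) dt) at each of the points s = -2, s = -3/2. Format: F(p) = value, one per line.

F(-2) = log(6**(1/3)/2) + 365/162
F(-3/2) = -754*sqrt(3)/567 - 2*sqrt(3)*log(3)/3 - 2*sqrt(6)*log(2)/3 - 3/10 + 2*sqrt(6)*log(3)/3 + 67*sqrt(6)/30

reversing the shared t-power: t**(3/2) on [0, 1); 2*t**2 on [1, 3/2); log(t)/t on [3/2, 3); …
treat the 4 regions marked off by 1, 3/2, 3 separately and sum
for t in [0, 1): the term is ∫ t**(7/2)·t^(s-1)
∫ over [1, 3/2) of 2*t**4·t^(s-1) joins the sum
piece [3/2, 3): integrate t*log(t) against the kernel
piece [3, ∞): integrate t**(-2) against the kernel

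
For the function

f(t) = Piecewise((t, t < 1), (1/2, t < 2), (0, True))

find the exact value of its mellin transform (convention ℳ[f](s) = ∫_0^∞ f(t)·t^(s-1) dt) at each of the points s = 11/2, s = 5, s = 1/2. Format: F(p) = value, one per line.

F(11/2) = 9/143 + 32*sqrt(2)/11
F(5) = 49/15
F(1/2) = -1/3 + sqrt(2)

along the cuts 1, ℳ[f](s) splits into 2 integrals
segment [0, 1) carries t; integrate it
∫ 1/2·t^(s-1) over [1, 2)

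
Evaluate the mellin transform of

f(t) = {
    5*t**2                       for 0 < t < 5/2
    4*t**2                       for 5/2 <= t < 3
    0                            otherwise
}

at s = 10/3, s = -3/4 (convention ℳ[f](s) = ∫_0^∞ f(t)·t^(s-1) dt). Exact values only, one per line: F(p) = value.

F(10/3) = 9375*2**(2/3)*5**(1/3)/1024 + 729*3**(1/3)/4
F(-3/4) = 2**(3/4)*5**(1/4) + 48*3**(1/4)/5

breakpoints 5/2: one integral from each of the 2 segments
for t in [0, 5/2): the term is ∫ 5*t**2·t^(s-1)
∫ 4*t**2·t^(s-1) over [5/2, 3)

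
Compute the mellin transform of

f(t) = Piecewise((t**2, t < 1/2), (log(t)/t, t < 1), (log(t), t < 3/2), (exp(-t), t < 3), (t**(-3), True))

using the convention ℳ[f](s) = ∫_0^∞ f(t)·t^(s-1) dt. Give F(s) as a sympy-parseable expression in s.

slice at 1/2, 1, 3/2, 3, transform all 5 pieces, and sum them
[0, 1/2) adds the kernel integral of t**2
between 1/2 and 1 the integrand is log(t)/t·t^(s-1)
the [1, 3/2) slice contributes ∫ log(t)·t^(s-1) dt
on [3/2, 3): add ∫ exp(-t)·t^(s-1) dt
over [3, ∞), the kernel integral of t**(-3) enters the sum

(108*2**s*s**2*(s - 3)*(s + 2)*(s**2 - 2*s + 1)*uppergamma(s, 3/2) - 108*2**s*s**2*(s - 3)*(s + 2)*(s**2 - 2*s + 1)*uppergamma(s, 3) - 108*2**s*s**2*(s - 3)*(s + 2) + 108*2**s*(s - 3)*(s + 2)*(s**2 - 2*s + 1) - 108*3**s*s*(s - 3)*(s + 2)*(s**2 - 2*s + 1)*log(2) + 108*3**s*s*(s - 3)*(s + 2)*(s**2 - 2*s + 1)*log(3) - 108*3**s*(s - 3)*(s + 2)*(s**2 - 2*s + 1) - 4*6**s*s**2*(s + 2)*(s**2 - 2*s + 1) + 216*s**3*(s - 3)*(s + 2)*log(2) - 216*s**2*(s - 3)*(s + 2)*log(2) + 216*s**2*(s - 3)*(s + 2) + 27*s**2*(s - 3)*(s**2 - 2*s + 1))/(108*2**s*s**2*(s - 3)*(s + 2)*(s**2 - 2*s + 1))
  -2 < Re(s) < 3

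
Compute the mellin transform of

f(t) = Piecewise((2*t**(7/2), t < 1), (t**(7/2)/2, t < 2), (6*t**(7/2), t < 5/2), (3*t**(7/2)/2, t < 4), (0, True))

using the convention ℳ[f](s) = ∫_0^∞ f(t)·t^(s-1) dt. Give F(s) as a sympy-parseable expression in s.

decompose at 1, 2, 5/2; ℳ[f](s) sums the 4 pieces' integrals
[0, 1) adds the kernel integral of 2*t**(7/2)
∫ t**(7/2)/2·t^(s-1) over [1, 2)
the [2, 5/2) slice contributes ∫ 6*t**(7/2)·t^(s-1) dt
∫ over [5/2, 4) of 3*t**(7/2)/2·t^(s-1) joins the sum

(-11*2**(s + 7/2) + 3*4**(s + 7/2) + 9*(5/2)**(s + 7/2) + 3)/(2*s + 7)
  Re(s) > -7/2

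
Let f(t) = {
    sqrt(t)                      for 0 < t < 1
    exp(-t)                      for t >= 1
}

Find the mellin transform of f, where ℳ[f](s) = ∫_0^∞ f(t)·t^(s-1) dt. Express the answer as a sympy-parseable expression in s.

split f at 1: ℳ[f](s) collects 2 kernel integrals
piece [0, 1): integrate sqrt(t) against the kernel
piece [1, ∞): integrate exp(-t) against the kernel

((2*s + 1)*uppergamma(s, 1) + 2)/(2*s + 1)
  Re(s) > -1/2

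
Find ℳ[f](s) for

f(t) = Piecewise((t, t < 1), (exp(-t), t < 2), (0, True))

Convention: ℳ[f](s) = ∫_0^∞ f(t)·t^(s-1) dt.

decompose at 1; ℳ[f](s) sums the 2 pieces' integrals
segment [0, 1) carries t; integrate it
piece [1, 2): integrate exp(-t) against the kernel

((s + 1)*uppergamma(s, 1) - (s + 1)*uppergamma(s, 2) + 1)/(s + 1)
  Re(s) > -1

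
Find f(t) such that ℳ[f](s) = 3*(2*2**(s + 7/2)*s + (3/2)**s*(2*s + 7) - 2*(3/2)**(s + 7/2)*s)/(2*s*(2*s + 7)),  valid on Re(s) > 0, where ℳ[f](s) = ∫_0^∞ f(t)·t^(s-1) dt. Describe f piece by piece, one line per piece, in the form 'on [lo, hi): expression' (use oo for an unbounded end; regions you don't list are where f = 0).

on [0, 3/2): 3/2
on [3/2, 2): 3*t**(7/2)/2

slice at 3/2, transform all 2 pieces, and sum them
[0, 3/2) adds the kernel integral of 3/2
segment [3/2, 2) carries 3*t**(7/2)/2; integrate it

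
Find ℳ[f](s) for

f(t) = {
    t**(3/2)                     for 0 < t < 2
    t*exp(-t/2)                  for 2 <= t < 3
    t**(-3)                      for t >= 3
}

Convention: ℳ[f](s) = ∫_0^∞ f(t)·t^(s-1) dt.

(54*2**s*(s - 3)*(2*s + 3)*uppergamma(s + 1, 1) - 54*2**s*(s - 3)*(2*s + 3)*uppergamma(s + 1, 3/2) + 108*2**(s + 1/2)*(s - 3) - 3**s*(2*s + 3))/(27*(s - 3)*(2*s + 3))
  -3/2 < Re(s) < 3

peel off the shared t-power: sqrt(t) on [0, 2); exp(-t/2) on [2, 3); t**(-4) on [3, ∞)
summing 3 kernel integrals split by 2, 3 yields ℳ[f](s)
∫ over [0, 2) of t**(3/2)·t^(s-1) joins the sum
piece [2, 3): integrate t*exp(-t/2) against the kernel
between 3 and ∞ the integrand is t**(-3)·t^(s-1)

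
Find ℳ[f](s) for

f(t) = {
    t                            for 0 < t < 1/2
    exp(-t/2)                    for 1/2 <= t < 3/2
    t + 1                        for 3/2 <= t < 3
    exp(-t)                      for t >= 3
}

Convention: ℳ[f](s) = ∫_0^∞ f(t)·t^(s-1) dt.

the 4 pieces separated at 1/2, 3/2, 3 each add one integral
[0, 1/2) adds the kernel integral of t
[1/2, 3/2) adds the kernel integral of exp(-t/2)
[3/2, 3) adds the kernel integral of (t + 1)
on [3, ∞) integrate f = exp(-t) against the kernel

(2*2**s*s*(s + 1)*uppergamma(s, 3) - 5*3**s*s - 2*3**s + 2*4**s*s*(s + 1)*uppergamma(s, 1/4) - 2*4**s*s*(s + 1)*uppergamma(s, 3/4) + 8*6**s*s + 2*6**s + s)/(2*2**s*s*(s + 1))
  Re(s) > -1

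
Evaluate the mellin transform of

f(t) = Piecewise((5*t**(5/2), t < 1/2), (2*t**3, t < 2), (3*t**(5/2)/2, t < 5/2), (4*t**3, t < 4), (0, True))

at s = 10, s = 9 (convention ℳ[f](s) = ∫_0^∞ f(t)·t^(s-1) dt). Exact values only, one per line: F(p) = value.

F(10) = -50331643*sqrt(2)/102400 + 29296875*sqrt(10)/8192 + 1097137330389/53248
F(9) = -12582907*sqrt(2)/47104 + 146484375*sqrt(10)/94208 + 45655816479/8192

split f at 1/2, 2, 5/2: ℳ[f](s) collects 4 kernel integrals
between 0 and 1/2 the integrand is 5*t**(5/2)·t^(s-1)
between 1/2 and 2 the integrand is 2*t**3·t^(s-1)
∫ over [2, 5/2) of 3*t**(5/2)/2·t^(s-1) joins the sum
for t in [5/2, 4): the term is ∫ 4*t**3·t^(s-1)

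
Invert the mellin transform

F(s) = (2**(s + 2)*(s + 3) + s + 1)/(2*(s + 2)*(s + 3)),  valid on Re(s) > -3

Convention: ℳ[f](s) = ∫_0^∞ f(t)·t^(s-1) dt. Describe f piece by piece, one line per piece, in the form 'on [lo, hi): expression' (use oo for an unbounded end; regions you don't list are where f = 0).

reversing the shared t-power: t on [0, 1); 1/2 on [1, 2)
cuts at 1: linearity sums the 2 kernel integrals
on [0, 1): add ∫ t**3·t^(s-1) dt
∫ over [1, 2) of t**2/2·t^(s-1) joins the sum

on [0, 1): t**3
on [1, 2): t**2/2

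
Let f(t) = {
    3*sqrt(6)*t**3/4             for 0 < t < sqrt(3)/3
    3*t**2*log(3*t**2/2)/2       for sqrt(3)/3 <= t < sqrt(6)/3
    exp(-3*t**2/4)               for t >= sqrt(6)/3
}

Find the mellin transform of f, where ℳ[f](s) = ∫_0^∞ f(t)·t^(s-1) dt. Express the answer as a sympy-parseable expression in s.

back out the power substitution: 3*sqrt(6)*t**(3/2)/4 on [0, 1/3); 3*t*log(3*t/2)/2 on [1/3, 2/3); exp(-3*t/4) on [2/3, ∞)
remove the common scale on t first: t**(3/2) on [0, 1/2); t*log(t) on [1/2, 1); exp(-t/2) on [1, ∞)
along the cuts sqrt(3)/3, sqrt(6)/3, ℳ[f](s) splits into 3 integrals
on [0, sqrt(3)/3) integrate f = 3*sqrt(6)*t**3/4 against the kernel
∫ over [sqrt(3)/3, sqrt(6)/3) of 3*t**2*log(3*t**2/2)/2·t^(s-1) joins the sum
[sqrt(6)/3, ∞) adds the kernel integral of exp(-3*t**2/4)

(-2*2**(s/2)*(s + 3) + 2*2**s*(s + 3)*(s**2/4 + s + 1)*uppergamma(s/2, 1/2) + s*(s + 3)*log(2)/2 + s + (s + 3)*log(2) + sqrt(2)*(s**2/4 + s + 1) + 3)/(4*3**(s/2)*(s + 3)*(s**2/4 + s + 1))
  Re(s) > -3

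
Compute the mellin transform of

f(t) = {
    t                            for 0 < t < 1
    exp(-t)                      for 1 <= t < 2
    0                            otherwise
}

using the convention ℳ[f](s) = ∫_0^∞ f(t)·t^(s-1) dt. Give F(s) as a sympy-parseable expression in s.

((s + 1)*uppergamma(s, 1) - (s + 1)*uppergamma(s, 2) + 1)/(s + 1)
  Re(s) > -1

decompose at 1; ℳ[f](s) sums the 2 pieces' integrals
[0, 1) adds the kernel integral of t
on [1, 2) integrate f = exp(-t) against the kernel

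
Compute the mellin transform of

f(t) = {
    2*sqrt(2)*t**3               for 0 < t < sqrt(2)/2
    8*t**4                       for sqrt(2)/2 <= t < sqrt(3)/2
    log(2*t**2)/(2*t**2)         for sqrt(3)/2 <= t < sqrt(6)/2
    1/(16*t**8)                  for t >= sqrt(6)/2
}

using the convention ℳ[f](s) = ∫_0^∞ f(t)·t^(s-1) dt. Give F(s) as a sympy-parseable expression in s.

(324*2**(s/2)*(s/2 - 4)*(s/2 + 2)*(s**2/4 - s + 1) - 324*2**(s/2)*(s/2 - 4)*(s + 3)*(s**2/4 - s + 1) - 54*3**(s/2)*s*(s/2 - 4)*(s/2 + 2)*(s + 3)*log(3) + 54*3**(s/2)*s*(s/2 - 4)*(s/2 + 2)*(s + 3)*log(2) - 108*3**(s/2)*(s/2 - 4)*(s/2 + 2)*(s + 3)*log(2) + 108*3**(s/2)*(s/2 - 4)*(s/2 + 2)*(s + 3) + 108*3**(s/2)*(s/2 - 4)*(s/2 + 2)*(s + 3)*log(3) + 729*3**(s/2)*(s/2 - 4)*(s + 3)*(s**2/4 - s + 1) + 27*6**(s/2)*s*(s/2 - 4)*(s/2 + 2)*(s + 3)*log(3) - 54*6**(s/2)*(s/2 - 4)*(s/2 + 2)*(s + 3)*log(3) - 54*6**(s/2)*(s/2 - 4)*(s/2 + 2)*(s + 3) - 2*6**(s/2)*(s/2 + 2)*(s + 3)*(s**2/4 - s + 1))/(324*2**s*(s/2 - 4)*(s/2 + 2)*(s + 3)*(s**2/4 - s + 1))
  -3 < Re(s) < 8

strip the power substitution: 2*sqrt(2)*t**(3/2) on [0, 1/2); 8*t**2 on [1/2, 3/4); log(2*t)/(2*t) on [3/4, 3/2); …
invert the common scale on t to get t**(3/2) on [0, 1); 2*t**2 on [1, 3/2); log(t)/t on [3/2, 3); …
linearity at sqrt(2)/2, sqrt(3)/2, sqrt(6)/2 turns ℳ[f](s) into 4 summed integrals
on [0, sqrt(2)/2) integrate f = 2*sqrt(2)*t**3 against the kernel
piece [sqrt(2)/2, sqrt(3)/2): integrate 8*t**4 against the kernel
piece [sqrt(3)/2, sqrt(6)/2): integrate log(2*t**2)/(2*t**2) against the kernel
on [sqrt(6)/2, ∞) integrate f = 1/(16*t**8) against the kernel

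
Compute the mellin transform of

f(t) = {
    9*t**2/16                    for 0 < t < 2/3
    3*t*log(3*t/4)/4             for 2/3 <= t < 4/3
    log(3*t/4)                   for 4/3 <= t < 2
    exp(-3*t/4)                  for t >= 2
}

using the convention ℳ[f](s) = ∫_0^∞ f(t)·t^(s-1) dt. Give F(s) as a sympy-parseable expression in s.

remove the common scale on t first: t**2/4 on [0, 1); t*log(t/2)/2 on [1, 2); log(t/2) on [2, 3); …
back out the common scale on t: t**2 on [0, 1/2); t*log(t) on [1/2, 1); log(t) on [1, 3/2); …
along the cuts 2/3, 4/3, 2, ℳ[f](s) splits into 4 integrals
between 0 and 2/3 the integrand is 9*t**2/16·t^(s-1)
segment [2/3, 4/3) carries 3*t*log(3*t/4)/4; integrate it
piece [4/3, 2): integrate log(3*t/4) against the kernel
[2, ∞) adds the kernel integral of exp(-3*t/4)

2**s*(4*2**s*s**2*(s + 2)*(s**2 + 2*s + 1)*uppergamma(s, 3/2) - 4*2**s*s**2*(s + 2) + 4*2**s*(s + 2)*(s**2 + 2*s + 1) + 3**s*s*(s + 2)*(-4*log(2) + 4*log(3))*(s**2 + 2*s + 1) - 4*3**s*(s + 2)*(s**2 + 2*s + 1) + s**3*(s + 2)*log(4) + s**2*(s + 2)*log(4) + 2*s**2*(s + 2) + s**2*(s**2 + 2*s + 1))/(4*3**s*s**2*(s + 2)*(s**2 + 2*s + 1))
  Re(s) > -2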